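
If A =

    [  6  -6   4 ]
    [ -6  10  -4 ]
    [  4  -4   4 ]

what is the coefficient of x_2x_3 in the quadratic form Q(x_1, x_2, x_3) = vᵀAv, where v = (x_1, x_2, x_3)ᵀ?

The coefficient of x_2x_3 is A[2,3] + A[3,2] = 2·(-4) = -8.

-8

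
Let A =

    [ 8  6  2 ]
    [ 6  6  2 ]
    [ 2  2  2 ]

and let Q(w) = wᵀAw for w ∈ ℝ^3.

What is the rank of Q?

Congruent diagonalization of A (simultaneous row and column reduction) yields pivots 8, 3/2, 4/3.
That gives 3 positive pivots.
The rank is the number of nonzero pivots: 3.

3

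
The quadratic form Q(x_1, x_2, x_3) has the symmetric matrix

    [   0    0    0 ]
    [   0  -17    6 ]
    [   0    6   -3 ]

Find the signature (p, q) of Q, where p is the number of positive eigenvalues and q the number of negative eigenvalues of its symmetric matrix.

Congruent diagonalization of A (simultaneous row and column reduction) yields pivots 0, -17, -15/17.
That gives 2 negative, 1 zero pivots.

(0, 2)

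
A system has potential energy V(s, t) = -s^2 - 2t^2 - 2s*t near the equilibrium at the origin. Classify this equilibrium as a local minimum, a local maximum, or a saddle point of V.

The Hessian at the origin is H = [[-2, -2], [-2, -4]].
det H = -2·-4 − (-2)² = 4 > 0 and H[1,1] = -2 < 0, so H is negative definite.
Therefore the origin is a local maximum.

local maximum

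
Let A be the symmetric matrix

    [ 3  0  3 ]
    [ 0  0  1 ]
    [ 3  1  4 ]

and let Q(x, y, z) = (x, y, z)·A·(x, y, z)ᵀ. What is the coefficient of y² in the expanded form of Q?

0

The coefficient of y² is the diagonal entry A[2,2] = 0.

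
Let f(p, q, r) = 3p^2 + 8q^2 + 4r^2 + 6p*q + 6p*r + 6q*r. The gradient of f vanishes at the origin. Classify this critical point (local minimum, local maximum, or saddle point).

local minimum

The Hessian at the origin is H = [[6, 6, 6], [6, 16, 6], [6, 6, 8]].
Row-reducing H symmetrically gives the diagonal entries 6, 10, 2.
That gives 3 positive pivots.
H is positive definite, so the origin is a strict local minimum.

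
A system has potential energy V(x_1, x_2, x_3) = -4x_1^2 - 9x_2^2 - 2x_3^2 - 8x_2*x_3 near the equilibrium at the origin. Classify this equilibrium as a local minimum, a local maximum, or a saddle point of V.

local maximum

The Hessian at the origin is H = [[-8, 0, 0], [0, -18, -8], [0, -8, -4]].
Congruent diagonalization of H (simultaneous row and column reduction) yields pivots -8, -18, -4/9.
So there are 3 negative pivots.
H is negative definite, so the origin is a strict local maximum.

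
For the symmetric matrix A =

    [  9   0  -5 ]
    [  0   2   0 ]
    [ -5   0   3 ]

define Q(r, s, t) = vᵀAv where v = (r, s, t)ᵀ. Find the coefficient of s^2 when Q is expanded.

2

The coefficient of s^2 is the diagonal entry A[2,2] = 2.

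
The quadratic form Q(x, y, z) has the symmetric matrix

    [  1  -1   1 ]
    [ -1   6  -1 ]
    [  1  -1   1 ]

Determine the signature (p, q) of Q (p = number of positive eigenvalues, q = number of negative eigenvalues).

Applying the same elementary operations to the rows and columns of A produces a congruent diagonal matrix with entries 1, 5, 0.
That gives 2 positive, 1 zero pivots.

(2, 0)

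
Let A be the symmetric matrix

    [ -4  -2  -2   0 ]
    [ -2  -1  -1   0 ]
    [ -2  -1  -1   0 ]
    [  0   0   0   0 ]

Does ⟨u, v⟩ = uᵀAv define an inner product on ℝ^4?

Symmetric row and column elimination reduces A to a congruent diagonal form with pivots -4, 0, 0, 0.
Counting signs: 1 negative, 3 zero.
Hence Q is negative semidefinite.
⟨·,·⟩ is an inner product exactly when A is positive definite.

no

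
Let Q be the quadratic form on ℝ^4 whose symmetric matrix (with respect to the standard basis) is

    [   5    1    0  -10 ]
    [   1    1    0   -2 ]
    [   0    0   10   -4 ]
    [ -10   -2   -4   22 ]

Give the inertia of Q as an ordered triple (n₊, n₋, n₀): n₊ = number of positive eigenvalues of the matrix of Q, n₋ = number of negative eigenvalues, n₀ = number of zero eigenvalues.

(4, 0, 0)

An LDLᵀ factorisation of A has diagonal entries 5, 4/5, 10, 2/5.
That gives 4 positive pivots.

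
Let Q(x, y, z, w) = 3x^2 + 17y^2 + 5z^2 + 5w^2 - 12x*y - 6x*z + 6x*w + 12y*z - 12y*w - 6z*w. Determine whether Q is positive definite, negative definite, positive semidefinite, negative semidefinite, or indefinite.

positive definite

The symmetric matrix of Q is A = [[3, -6, -3, 3], [-6, 17, 6, -6], [-3, 6, 5, -3], [3, -6, -3, 5]].
Leading principal minors: Δ_1 = 3, Δ_2 = 15, Δ_3 = 30, Δ_4 = 60.
All leading principal minors are positive, so by Sylvester's criterion Q is positive definite.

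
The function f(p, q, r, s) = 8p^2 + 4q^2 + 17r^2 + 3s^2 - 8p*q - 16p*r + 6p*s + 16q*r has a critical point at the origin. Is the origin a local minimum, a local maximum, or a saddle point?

The Hessian at the origin is H = [[16, -8, -16, 6], [-8, 8, 16, 0], [-16, 16, 34, 0], [6, 0, 0, 6]].
Row-reducing H symmetrically gives the diagonal entries 16, 4, 2, 3/2.
Counting signs: 4 positive.
H is positive definite, so the origin is a strict local minimum.

local minimum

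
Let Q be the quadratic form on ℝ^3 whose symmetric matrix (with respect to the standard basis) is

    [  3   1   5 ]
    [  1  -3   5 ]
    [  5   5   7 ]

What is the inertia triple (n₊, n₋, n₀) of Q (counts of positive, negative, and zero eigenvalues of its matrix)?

Row-reducing A symmetrically gives the diagonal entries 3, -10/3, 2.
Counting signs: 2 positive, 1 negative.

(2, 1, 0)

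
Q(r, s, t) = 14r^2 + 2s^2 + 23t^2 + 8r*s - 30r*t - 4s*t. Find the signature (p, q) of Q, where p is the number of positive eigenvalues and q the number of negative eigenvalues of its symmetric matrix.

(3, 0)

The symmetric matrix is A = [[14, 4, -15], [4, 2, -2], [-15, -2, 23]].
Symmetric row and column elimination reduces A to a congruent diagonal form with pivots 14, 6/7, 5/6.
Counting signs: 3 positive.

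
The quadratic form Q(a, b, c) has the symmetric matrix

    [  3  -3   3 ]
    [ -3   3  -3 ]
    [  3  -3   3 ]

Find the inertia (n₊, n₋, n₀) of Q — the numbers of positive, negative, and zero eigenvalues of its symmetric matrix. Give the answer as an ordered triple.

(1, 0, 2)

Congruent diagonalization of A (simultaneous row and column reduction) yields pivots 3, 0, 0.
That gives 1 positive, 2 zero pivots.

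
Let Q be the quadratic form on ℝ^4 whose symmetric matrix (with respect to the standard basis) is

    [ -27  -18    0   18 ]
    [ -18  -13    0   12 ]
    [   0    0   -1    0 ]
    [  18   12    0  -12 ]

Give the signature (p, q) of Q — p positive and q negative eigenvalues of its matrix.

(0, 3)

Congruent diagonalization of A (simultaneous row and column reduction) yields pivots -27, -1, -1, 0.
That gives 3 negative, 1 zero pivots.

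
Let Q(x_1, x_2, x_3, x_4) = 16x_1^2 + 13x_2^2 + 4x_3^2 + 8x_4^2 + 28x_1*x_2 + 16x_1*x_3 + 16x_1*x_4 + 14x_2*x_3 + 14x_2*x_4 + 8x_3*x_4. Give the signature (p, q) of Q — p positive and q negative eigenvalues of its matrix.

Write A = [[16, 14, 8, 8], [14, 13, 7, 7], [8, 7, 4, 4], [8, 7, 4, 8]].
Symmetric row and column elimination reduces A to a congruent diagonal form with pivots 16, 3/4, 0, 4.
That gives 3 positive, 1 zero pivots.

(3, 0)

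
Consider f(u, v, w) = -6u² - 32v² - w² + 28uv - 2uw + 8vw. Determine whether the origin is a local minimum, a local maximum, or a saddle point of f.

saddle point

The Hessian at the origin is H = [[-12, 28, -2], [28, -64, 8], [-2, 8, -2]].
Row-reducing H symmetrically gives the diagonal entries -12, 4/3, -10.
So there are 1 positive, 2 negative pivots.
H is indefinite, so the origin is a saddle point.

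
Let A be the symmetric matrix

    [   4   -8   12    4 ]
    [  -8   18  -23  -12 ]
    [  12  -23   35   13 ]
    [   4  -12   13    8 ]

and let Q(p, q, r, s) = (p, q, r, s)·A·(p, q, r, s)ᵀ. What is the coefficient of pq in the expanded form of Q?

The coefficient of pq is A[1,2] + A[2,1] = 2·(-8) = -16.

-16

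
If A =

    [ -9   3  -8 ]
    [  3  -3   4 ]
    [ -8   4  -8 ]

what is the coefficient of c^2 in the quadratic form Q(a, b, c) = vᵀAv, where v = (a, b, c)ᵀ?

-8

The coefficient of c^2 is the diagonal entry A[3,3] = -8.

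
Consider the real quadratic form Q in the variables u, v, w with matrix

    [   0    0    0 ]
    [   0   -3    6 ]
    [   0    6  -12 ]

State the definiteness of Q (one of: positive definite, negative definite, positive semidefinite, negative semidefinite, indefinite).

Applying the same elementary operations to the rows and columns of A produces a congruent diagonal matrix with entries 0, -3, 0.
Counting signs: 1 negative, 2 zero.
Hence Q is negative semidefinite.

negative semidefinite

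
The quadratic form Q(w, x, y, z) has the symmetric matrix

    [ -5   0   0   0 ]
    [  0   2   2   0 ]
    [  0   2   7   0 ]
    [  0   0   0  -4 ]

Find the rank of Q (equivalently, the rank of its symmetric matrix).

Applying the same elementary operations to the rows and columns of A produces a congruent diagonal matrix with entries -5, 2, 5, -4.
Counting signs: 2 positive, 2 negative.
The rank is the number of nonzero pivots: 4.

4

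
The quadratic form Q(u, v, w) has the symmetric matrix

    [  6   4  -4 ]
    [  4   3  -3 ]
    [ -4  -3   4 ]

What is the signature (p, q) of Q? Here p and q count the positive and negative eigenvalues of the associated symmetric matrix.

(3, 0)

An LDLᵀ factorisation of A has diagonal entries 6, 1/3, 1.
That gives 3 positive pivots.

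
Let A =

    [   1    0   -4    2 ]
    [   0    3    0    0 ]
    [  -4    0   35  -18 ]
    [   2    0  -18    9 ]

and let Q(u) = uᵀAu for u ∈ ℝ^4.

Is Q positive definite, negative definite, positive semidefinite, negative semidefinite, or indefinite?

indefinite

Congruent diagonalization of A (simultaneous row and column reduction) yields pivots 1, 3, 19, -5/19.
So there are 3 positive, 1 negative pivots.
Hence Q is indefinite.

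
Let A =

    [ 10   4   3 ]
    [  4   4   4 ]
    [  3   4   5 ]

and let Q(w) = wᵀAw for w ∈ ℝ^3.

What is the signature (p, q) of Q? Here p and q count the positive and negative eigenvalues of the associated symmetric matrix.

(3, 0)

Symmetric row and column elimination reduces A to a congruent diagonal form with pivots 10, 12/5, 5/6.
So there are 3 positive pivots.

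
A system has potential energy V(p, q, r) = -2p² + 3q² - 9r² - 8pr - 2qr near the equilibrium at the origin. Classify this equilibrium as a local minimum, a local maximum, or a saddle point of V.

saddle point

The Hessian at the origin is H = [[-4, 0, -8], [0, 6, -2], [-8, -2, -18]].
Congruent diagonalization of H (simultaneous row and column reduction) yields pivots -4, 6, -8/3.
So there are 1 positive, 2 negative pivots.
H is indefinite, so the origin is a saddle point.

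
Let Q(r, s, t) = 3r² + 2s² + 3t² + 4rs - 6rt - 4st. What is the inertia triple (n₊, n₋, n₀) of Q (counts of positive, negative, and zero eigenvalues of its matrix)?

The symmetric matrix is A = [[3, 2, -3], [2, 2, -2], [-3, -2, 3]].
Symmetric row and column elimination reduces A to a congruent diagonal form with pivots 3, 2/3, 0.
So there are 2 positive, 1 zero pivots.

(2, 0, 1)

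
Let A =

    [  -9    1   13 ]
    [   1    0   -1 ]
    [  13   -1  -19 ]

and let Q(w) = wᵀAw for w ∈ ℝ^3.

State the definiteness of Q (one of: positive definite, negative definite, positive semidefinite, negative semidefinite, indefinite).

indefinite

Symmetric row and column elimination reduces A to a congruent diagonal form with pivots -9, 1/9, -2.
Counting signs: 1 positive, 2 negative.
Hence Q is indefinite.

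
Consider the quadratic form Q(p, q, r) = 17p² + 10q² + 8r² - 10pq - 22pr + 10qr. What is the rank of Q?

Write A = [[17, -5, -11], [-5, 10, 5], [-11, 5, 8]].
An LDLᵀ factorisation of A has diagonal entries 17, 145/17, 15/29.
Counting signs: 3 positive.
The rank is the number of nonzero pivots: 3.

3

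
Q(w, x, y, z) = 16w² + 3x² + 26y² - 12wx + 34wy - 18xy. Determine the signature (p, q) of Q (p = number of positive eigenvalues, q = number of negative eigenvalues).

The associated matrix is A = [[16, -6, 17, 0], [-6, 3, -9, 0], [17, -9, 26, 0], [0, 0, 0, 0]].
Row-reducing A symmetrically gives the diagonal entries 16, 3/4, -5/4, 0.
So there are 2 positive, 1 negative, 1 zero pivots.

(2, 1)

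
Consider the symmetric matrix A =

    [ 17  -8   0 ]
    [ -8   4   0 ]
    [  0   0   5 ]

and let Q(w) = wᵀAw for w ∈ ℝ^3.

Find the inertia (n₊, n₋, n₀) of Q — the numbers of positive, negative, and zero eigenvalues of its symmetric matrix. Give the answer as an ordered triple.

(3, 0, 0)

An LDLᵀ factorisation of A has diagonal entries 17, 4/17, 5.
So there are 3 positive pivots.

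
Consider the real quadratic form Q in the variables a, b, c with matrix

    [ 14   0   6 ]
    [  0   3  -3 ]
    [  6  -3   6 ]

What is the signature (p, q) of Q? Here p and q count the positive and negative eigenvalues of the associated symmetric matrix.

(3, 0)

Row-reducing A symmetrically gives the diagonal entries 14, 3, 3/7.
That gives 3 positive pivots.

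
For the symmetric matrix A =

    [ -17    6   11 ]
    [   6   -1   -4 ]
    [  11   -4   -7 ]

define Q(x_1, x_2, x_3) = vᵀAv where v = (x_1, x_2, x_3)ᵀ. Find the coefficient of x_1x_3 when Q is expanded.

22

The coefficient of x_1x_3 is A[1,3] + A[3,1] = 2·11 = 22.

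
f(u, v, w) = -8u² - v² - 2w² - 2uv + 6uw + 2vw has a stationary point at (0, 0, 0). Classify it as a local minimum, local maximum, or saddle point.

local maximum

The Hessian at the origin is H = [[-16, -2, 6], [-2, -2, 2], [6, 2, -4]].
An LDLᵀ factorisation of H has diagonal entries -16, -7/4, -6/7.
Counting signs: 3 negative.
H is negative definite, so the origin is a strict local maximum.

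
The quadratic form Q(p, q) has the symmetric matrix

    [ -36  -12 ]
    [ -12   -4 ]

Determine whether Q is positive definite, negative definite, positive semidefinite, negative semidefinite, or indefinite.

negative semidefinite

For the 2×2 matrix [[-36, -12], [-12, -4]]: det = -36·-4 − (-12)² = 0, trace = -40.
det = 0 so one eigenvalue is zero; the form is semidefinite with the sign of the trace.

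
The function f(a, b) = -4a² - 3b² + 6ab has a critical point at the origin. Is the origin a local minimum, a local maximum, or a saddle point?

local maximum

The Hessian at the origin is H = [[-8, 6], [6, -6]].
det H = -8·-6 − (6)² = 12 > 0 and H[1,1] = -8 < 0, so H is negative definite.
Therefore the origin is a local maximum.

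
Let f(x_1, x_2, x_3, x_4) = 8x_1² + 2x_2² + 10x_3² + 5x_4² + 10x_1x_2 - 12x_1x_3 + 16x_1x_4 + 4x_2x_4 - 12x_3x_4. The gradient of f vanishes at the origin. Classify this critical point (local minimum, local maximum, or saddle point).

The Hessian at the origin is H = [[16, 10, -12, 16], [10, 4, 0, 4], [-12, 0, 20, -12], [16, 4, -12, 10]].
An LDLᵀ factorisation of H has diagonal entries 16, -9/4, 36, -10/9.
That gives 2 positive, 2 negative pivots.
H is indefinite, so the origin is a saddle point.

saddle point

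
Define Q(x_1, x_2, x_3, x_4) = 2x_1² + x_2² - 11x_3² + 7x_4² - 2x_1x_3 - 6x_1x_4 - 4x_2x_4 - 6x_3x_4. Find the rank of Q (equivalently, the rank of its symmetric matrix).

The associated matrix is A = [[2, 0, -1, -3], [0, 1, 0, -2], [-1, 0, -11, -3], [-3, -2, -3, 7]].
Symmetric row and column elimination reduces A to a congruent diagonal form with pivots 2, 1, -23/2, 6/23.
That gives 3 positive, 1 negative pivots.
The rank is the number of nonzero pivots: 4.

4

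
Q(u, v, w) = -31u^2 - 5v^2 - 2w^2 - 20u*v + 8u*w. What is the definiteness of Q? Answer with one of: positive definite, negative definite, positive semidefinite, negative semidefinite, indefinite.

The symmetric matrix of Q is A = [[-31, -10, 4], [-10, -5, 0], [4, 0, -2]].
Leading principal minors: Δ_1 = -31, Δ_2 = 55, Δ_3 = -30.
The signs alternate starting with Δ_1 < 0, so by Sylvester's criterion Q is negative definite.

negative definite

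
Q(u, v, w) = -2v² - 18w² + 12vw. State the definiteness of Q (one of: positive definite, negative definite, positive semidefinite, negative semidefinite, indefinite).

Write A = [[0, 0, 0], [0, -2, 6], [0, 6, -18]].
Congruent diagonalization of A (simultaneous row and column reduction) yields pivots 0, -2, 0.
So there are 1 negative, 2 zero pivots.
Hence Q is negative semidefinite.

negative semidefinite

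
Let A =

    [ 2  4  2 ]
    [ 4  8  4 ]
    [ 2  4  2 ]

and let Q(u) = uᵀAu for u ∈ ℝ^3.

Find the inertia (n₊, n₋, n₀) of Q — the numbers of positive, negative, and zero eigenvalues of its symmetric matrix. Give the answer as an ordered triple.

Congruent diagonalization of A (simultaneous row and column reduction) yields pivots 2, 0, 0.
That gives 1 positive, 2 zero pivots.

(1, 0, 2)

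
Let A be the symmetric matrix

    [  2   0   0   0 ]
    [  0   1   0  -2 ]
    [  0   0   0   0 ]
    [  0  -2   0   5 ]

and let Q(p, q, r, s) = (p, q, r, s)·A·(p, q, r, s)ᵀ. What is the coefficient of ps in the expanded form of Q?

0

The coefficient of ps is A[1,4] + A[4,1] = 2·0 = 0.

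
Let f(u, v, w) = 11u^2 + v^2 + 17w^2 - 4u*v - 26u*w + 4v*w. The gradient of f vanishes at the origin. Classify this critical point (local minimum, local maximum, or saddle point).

local minimum

The Hessian at the origin is H = [[22, -4, -26], [-4, 2, 4], [-26, 4, 34]].
Congruent diagonalization of H (simultaneous row and column reduction) yields pivots 22, 14/11, 20/7.
That gives 3 positive pivots.
H is positive definite, so the origin is a strict local minimum.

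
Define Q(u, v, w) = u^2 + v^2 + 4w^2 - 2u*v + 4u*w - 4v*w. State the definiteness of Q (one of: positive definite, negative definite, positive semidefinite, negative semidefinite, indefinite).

Write A = [[1, -1, 2], [-1, 1, -2], [2, -2, 4]].
Row-reducing A symmetrically gives the diagonal entries 1, 0, 0.
So there are 1 positive, 2 zero pivots.
Hence Q is positive semidefinite.

positive semidefinite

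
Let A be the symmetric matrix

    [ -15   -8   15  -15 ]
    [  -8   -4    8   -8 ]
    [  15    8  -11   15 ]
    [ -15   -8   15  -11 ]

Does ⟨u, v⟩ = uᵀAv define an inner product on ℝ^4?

no

Congruent diagonalization of A (simultaneous row and column reduction) yields pivots -15, 4/15, 4, 4.
Counting signs: 3 positive, 1 negative.
Hence Q is indefinite.
⟨·,·⟩ is an inner product exactly when A is positive definite.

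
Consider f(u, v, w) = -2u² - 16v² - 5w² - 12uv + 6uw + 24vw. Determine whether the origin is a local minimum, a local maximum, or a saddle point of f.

saddle point

The Hessian at the origin is H = [[-4, -12, 6], [-12, -32, 24], [6, 24, -10]].
An LDLᵀ factorisation of H has diagonal entries -4, 4, -10.
Counting signs: 1 positive, 2 negative.
H is indefinite, so the origin is a saddle point.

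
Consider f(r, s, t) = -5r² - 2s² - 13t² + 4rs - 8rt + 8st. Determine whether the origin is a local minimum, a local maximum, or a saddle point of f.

local maximum

The Hessian at the origin is H = [[-10, 4, -8], [4, -4, 8], [-8, 8, -26]].
Row-reducing H symmetrically gives the diagonal entries -10, -12/5, -10.
That gives 3 negative pivots.
H is negative definite, so the origin is a strict local maximum.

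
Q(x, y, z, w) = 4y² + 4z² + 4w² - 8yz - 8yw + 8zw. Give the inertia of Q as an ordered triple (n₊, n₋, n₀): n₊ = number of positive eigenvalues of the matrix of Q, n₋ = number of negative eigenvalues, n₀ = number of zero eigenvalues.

Write A = [[0, 0, 0, 0], [0, 4, -4, -4], [0, -4, 4, 4], [0, -4, 4, 4]].
Symmetric row and column elimination reduces A to a congruent diagonal form with pivots 0, 4, 0, 0.
Counting signs: 1 positive, 3 zero.

(1, 0, 3)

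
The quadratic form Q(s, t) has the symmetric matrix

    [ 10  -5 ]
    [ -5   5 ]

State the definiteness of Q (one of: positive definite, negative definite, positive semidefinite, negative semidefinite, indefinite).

Applying the same elementary operations to the rows and columns of A produces a congruent diagonal matrix with entries 10, 5/2.
That gives 2 positive pivots.
Hence Q is positive definite.

positive definite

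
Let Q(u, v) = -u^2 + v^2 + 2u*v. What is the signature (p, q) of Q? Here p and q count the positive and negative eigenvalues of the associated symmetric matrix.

(1, 1)

The associated matrix is A = [[-1, 1], [1, 1]].
Applying the same elementary operations to the rows and columns of A produces a congruent diagonal matrix with entries -1, 2.
Counting signs: 1 positive, 1 negative.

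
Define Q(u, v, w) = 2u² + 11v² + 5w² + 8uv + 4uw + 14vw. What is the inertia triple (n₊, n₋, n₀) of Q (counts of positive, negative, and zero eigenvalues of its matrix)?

(2, 0, 1)

The symmetric matrix is A = [[2, 4, 2], [4, 11, 7], [2, 7, 5]].
Congruent diagonalization of A (simultaneous row and column reduction) yields pivots 2, 3, 0.
Counting signs: 2 positive, 1 zero.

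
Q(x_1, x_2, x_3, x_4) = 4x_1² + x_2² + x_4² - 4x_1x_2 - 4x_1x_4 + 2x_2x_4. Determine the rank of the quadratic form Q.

1

The associated matrix is A = [[4, -2, 0, -2], [-2, 1, 0, 1], [0, 0, 0, 0], [-2, 1, 0, 1]].
Row-reducing A symmetrically gives the diagonal entries 4, 0, 0, 0.
So there are 1 positive, 3 zero pivots.
The rank is the number of nonzero pivots: 1.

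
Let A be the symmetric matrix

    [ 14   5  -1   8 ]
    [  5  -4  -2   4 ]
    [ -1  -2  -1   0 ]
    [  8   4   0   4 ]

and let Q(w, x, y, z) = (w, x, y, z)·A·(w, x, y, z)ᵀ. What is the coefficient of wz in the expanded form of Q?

The coefficient of wz is A[1,4] + A[4,1] = 2·8 = 16.

16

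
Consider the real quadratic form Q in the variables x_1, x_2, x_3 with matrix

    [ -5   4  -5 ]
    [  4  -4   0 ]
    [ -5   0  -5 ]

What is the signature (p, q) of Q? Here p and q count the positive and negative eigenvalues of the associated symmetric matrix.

(1, 2)

Applying the same elementary operations to the rows and columns of A produces a congruent diagonal matrix with entries -5, -4/5, 20.
Counting signs: 1 positive, 2 negative.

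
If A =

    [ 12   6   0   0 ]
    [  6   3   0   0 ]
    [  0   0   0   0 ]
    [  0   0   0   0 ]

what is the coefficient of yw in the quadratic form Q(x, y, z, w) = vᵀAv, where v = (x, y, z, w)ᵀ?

The coefficient of yw is A[2,4] + A[4,2] = 2·0 = 0.

0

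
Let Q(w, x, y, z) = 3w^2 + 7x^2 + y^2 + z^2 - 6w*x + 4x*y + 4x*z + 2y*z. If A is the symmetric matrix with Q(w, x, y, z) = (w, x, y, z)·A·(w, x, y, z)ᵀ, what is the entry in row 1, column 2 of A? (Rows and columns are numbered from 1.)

The coefficient of w·x in Q is -6. For a symmetric A this equals A[1,2] + A[2,1] = 2·A[1,2].
So A[1,2] = -6/2 = -3.

-3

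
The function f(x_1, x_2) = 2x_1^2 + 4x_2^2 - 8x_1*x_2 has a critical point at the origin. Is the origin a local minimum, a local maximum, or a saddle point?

saddle point

The Hessian at the origin is H = [[4, -8], [-8, 8]].
det H = 4·8 − (-8)² = -32 < 0, so H is indefinite.
Therefore the origin is a saddle point.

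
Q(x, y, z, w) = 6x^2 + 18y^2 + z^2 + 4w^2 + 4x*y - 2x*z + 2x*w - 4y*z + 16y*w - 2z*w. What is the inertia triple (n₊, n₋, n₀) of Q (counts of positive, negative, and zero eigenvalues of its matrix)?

Write A = [[6, 2, -1, 1], [2, 18, -2, 8], [-1, -2, 1, -1], [1, 8, -1, 4]].
Applying the same elementary operations to the rows and columns of A produces a congruent diagonal matrix with entries 6, 52/3, 35/52, 3/7.
So there are 4 positive pivots.

(4, 0, 0)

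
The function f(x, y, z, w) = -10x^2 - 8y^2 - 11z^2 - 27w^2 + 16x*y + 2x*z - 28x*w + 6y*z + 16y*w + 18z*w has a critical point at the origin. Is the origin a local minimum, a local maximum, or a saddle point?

local maximum

The Hessian at the origin is H = [[-20, 16, 2, -28], [16, -16, 6, 16], [2, 6, -22, 18], [-28, 16, 18, -54]].
Congruent diagonalization of H (simultaneous row and column reduction) yields pivots -20, -16/5, -15/4, -2.
Counting signs: 4 negative.
H is negative definite, so the origin is a strict local maximum.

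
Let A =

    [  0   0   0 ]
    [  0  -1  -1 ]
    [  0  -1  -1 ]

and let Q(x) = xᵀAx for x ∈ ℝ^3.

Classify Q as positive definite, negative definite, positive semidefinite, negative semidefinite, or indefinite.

negative semidefinite

Congruent diagonalization of A (simultaneous row and column reduction) yields pivots 0, -1, 0.
Counting signs: 1 negative, 2 zero.
Hence Q is negative semidefinite.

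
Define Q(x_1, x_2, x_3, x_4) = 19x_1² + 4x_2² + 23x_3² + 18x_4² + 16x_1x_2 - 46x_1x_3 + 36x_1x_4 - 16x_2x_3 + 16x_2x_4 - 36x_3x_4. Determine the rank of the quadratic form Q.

The associated matrix is A = [[19, 8, -23, 18], [8, 4, -8, 8], [-23, -8, 23, -18], [18, 8, -18, 18]].
Congruent diagonalization of A (simultaneous row and column reduction) yields pivots 19, 12/19, -28/3, 10/7.
That gives 3 positive, 1 negative pivots.
The rank is the number of nonzero pivots: 4.

4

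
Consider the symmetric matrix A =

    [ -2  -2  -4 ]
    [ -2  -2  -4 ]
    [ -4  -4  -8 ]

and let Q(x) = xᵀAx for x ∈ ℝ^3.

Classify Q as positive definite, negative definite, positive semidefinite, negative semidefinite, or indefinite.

negative semidefinite

Applying the same elementary operations to the rows and columns of A produces a congruent diagonal matrix with entries -2, 0, 0.
Counting signs: 1 negative, 2 zero.
Hence Q is negative semidefinite.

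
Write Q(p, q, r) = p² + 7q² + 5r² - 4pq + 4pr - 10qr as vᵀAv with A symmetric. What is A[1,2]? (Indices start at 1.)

The coefficient of p·q in Q is -4. For a symmetric A this equals A[1,2] + A[2,1] = 2·A[1,2].
So A[1,2] = -4/2 = -2.

-2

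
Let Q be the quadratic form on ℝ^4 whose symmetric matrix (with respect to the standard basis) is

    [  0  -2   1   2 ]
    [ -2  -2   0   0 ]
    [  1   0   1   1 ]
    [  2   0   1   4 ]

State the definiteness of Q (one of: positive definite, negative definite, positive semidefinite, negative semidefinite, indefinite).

A is congruent to a diagonal matrix with 3 positive, 1 negative and 0 zero entries, so Q is indefinite.

indefinite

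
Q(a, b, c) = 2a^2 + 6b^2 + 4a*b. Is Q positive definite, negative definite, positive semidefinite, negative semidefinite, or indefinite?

The associated matrix is A = [[2, 2, 0], [2, 6, 0], [0, 0, 0]].
Congruent diagonalization of A (simultaneous row and column reduction) yields pivots 2, 4, 0.
So there are 2 positive, 1 zero pivots.
Hence Q is positive semidefinite.

positive semidefinite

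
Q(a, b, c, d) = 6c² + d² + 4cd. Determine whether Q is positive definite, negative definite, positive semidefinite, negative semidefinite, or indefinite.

positive semidefinite

Write A = [[0, 0, 0, 0], [0, 0, 0, 0], [0, 0, 6, 2], [0, 0, 2, 1]].
Congruent diagonalization of A (simultaneous row and column reduction) yields pivots 0, 0, 6, 1/3.
So there are 2 positive, 2 zero pivots.
Hence Q is positive semidefinite.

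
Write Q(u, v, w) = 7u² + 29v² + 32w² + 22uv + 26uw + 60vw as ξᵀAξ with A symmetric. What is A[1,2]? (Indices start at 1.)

The coefficient of u·v in Q is 22. For a symmetric A this equals A[1,2] + A[2,1] = 2·A[1,2].
So A[1,2] = 22/2 = 11.

11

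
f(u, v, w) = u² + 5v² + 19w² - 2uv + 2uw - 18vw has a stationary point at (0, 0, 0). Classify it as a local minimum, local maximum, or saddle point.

local minimum

The Hessian at the origin is H = [[2, -2, 2], [-2, 10, -18], [2, -18, 38]].
Applying the same elementary operations to the rows and columns of H produces a congruent diagonal matrix with entries 2, 8, 4.
That gives 3 positive pivots.
H is positive definite, so the origin is a strict local minimum.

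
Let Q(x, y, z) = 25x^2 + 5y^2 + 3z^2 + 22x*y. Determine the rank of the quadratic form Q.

3

Write A = [[25, 11, 0], [11, 5, 0], [0, 0, 3]].
Row-reducing A symmetrically gives the diagonal entries 25, 4/25, 3.
That gives 3 positive pivots.
The rank is the number of nonzero pivots: 3.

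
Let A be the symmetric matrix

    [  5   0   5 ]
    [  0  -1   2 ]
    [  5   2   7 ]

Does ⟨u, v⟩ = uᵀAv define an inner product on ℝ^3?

An LDLᵀ factorisation of A has diagonal entries 5, -1, 6.
Counting signs: 2 positive, 1 negative.
Hence Q is indefinite.
⟨·,·⟩ is an inner product exactly when A is positive definite.

no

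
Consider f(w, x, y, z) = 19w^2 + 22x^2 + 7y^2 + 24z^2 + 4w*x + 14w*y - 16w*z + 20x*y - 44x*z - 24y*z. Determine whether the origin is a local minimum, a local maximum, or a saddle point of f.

The Hessian at the origin is H = [[38, 4, 14, -16], [4, 44, 20, -44], [14, 20, 14, -24], [-16, -44, -24, 48]].
Row-reducing H symmetrically gives the diagonal entries 38, 828/19, 200/207, 4/25.
Counting signs: 4 positive.
H is positive definite, so the origin is a strict local minimum.

local minimum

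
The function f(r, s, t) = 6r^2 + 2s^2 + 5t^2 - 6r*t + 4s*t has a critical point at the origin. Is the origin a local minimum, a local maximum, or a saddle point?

local minimum

The Hessian at the origin is H = [[12, 0, -6], [0, 4, 4], [-6, 4, 10]].
Applying the same elementary operations to the rows and columns of H produces a congruent diagonal matrix with entries 12, 4, 3.
That gives 3 positive pivots.
H is positive definite, so the origin is a strict local minimum.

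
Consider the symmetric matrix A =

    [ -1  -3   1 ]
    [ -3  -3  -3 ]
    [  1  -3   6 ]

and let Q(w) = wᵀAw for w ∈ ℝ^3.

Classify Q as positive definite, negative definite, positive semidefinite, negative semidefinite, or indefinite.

indefinite

An LDLᵀ factorisation of A has diagonal entries -1, 6, 1.
That gives 2 positive, 1 negative pivots.
Hence Q is indefinite.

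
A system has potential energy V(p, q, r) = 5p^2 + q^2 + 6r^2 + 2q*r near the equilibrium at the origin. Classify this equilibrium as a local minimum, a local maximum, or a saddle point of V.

The Hessian at the origin is H = [[10, 0, 0], [0, 2, 2], [0, 2, 12]].
Symmetric row and column elimination reduces H to a congruent diagonal form with pivots 10, 2, 10.
That gives 3 positive pivots.
H is positive definite, so the origin is a strict local minimum.

local minimum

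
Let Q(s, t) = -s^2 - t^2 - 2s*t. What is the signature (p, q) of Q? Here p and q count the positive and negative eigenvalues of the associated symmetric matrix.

(0, 1)

The symmetric matrix is A = [[-1, -1], [-1, -1]].
Applying the same elementary operations to the rows and columns of A produces a congruent diagonal matrix with entries -1, 0.
Counting signs: 1 negative, 1 zero.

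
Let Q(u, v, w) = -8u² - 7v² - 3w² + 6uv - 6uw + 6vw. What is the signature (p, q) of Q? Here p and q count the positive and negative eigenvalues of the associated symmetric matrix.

Write A = [[-8, 3, -3], [3, -7, 3], [-3, 3, -3]].
Congruent diagonalization of A (simultaneous row and column reduction) yields pivots -8, -47/8, -60/47.
That gives 3 negative pivots.

(0, 3)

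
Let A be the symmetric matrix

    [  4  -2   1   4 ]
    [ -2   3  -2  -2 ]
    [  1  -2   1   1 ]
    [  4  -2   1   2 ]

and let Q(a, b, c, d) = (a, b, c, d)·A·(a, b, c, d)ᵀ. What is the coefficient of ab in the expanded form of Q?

The coefficient of ab is A[1,2] + A[2,1] = 2·(-2) = -4.

-4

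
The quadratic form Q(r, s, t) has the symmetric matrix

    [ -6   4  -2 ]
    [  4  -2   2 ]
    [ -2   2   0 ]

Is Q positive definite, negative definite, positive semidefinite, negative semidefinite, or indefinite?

Symmetric row and column elimination reduces A to a congruent diagonal form with pivots -6, 2/3, 0.
So there are 1 positive, 1 negative, 1 zero pivots.
Hence Q is indefinite.

indefinite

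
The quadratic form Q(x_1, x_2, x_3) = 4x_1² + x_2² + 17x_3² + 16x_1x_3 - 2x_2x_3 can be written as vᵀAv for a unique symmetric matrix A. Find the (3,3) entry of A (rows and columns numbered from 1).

The coefficient of x_3² in Q is 17, and that is exactly A[3,3].

17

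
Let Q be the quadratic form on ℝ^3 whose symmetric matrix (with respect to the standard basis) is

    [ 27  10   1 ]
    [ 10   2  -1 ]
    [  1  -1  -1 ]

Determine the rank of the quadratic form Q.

3

Applying the same elementary operations to the rows and columns of A produces a congruent diagonal matrix with entries 27, -46/27, 3/46.
Counting signs: 2 positive, 1 negative.
The rank is the number of nonzero pivots: 3.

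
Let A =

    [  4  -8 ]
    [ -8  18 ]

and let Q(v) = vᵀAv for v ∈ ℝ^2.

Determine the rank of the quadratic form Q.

Congruent diagonalization of A (simultaneous row and column reduction) yields pivots 4, 2.
Counting signs: 2 positive.
The rank is the number of nonzero pivots: 2.

2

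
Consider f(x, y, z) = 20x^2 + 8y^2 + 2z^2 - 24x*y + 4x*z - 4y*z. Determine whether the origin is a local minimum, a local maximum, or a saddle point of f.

The Hessian at the origin is H = [[40, -24, 4], [-24, 16, -4], [4, -4, 4]].
Symmetric row and column elimination reduces H to a congruent diagonal form with pivots 40, 8/5, 2.
That gives 3 positive pivots.
H is positive definite, so the origin is a strict local minimum.

local minimum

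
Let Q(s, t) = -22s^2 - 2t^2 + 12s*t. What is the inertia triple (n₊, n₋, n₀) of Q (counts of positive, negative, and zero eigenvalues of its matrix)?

(0, 2, 0)

The symmetric matrix is A = [[-22, 6], [6, -2]].
An LDLᵀ factorisation of A has diagonal entries -22, -4/11.
So there are 2 negative pivots.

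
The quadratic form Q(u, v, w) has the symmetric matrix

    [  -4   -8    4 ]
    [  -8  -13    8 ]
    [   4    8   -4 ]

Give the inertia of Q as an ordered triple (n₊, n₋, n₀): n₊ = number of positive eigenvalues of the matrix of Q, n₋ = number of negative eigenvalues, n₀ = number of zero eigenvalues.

Congruent diagonalization of A (simultaneous row and column reduction) yields pivots -4, 3, 0.
Counting signs: 1 positive, 1 negative, 1 zero.

(1, 1, 1)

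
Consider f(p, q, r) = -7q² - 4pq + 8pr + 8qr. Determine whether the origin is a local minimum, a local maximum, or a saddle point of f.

saddle point

The Hessian at the origin is H = [[0, -4, 8], [-4, -14, 8], [8, 8, 0]].
H is indefinite, so the origin is a saddle point.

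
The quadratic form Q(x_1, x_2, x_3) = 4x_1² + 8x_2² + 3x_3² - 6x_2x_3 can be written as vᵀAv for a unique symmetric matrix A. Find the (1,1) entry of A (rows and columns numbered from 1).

4

The coefficient of x_1² in Q is 4, and that is exactly A[1,1].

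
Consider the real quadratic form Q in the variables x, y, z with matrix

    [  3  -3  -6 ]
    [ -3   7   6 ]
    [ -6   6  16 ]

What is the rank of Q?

Congruent diagonalization of A (simultaneous row and column reduction) yields pivots 3, 4, 4.
Counting signs: 3 positive.
The rank is the number of nonzero pivots: 3.

3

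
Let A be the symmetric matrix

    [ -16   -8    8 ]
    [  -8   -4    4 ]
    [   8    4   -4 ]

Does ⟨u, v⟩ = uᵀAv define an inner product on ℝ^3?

no

Applying the same elementary operations to the rows and columns of A produces a congruent diagonal matrix with entries -16, 0, 0.
That gives 1 negative, 2 zero pivots.
Hence Q is negative semidefinite.
⟨·,·⟩ is an inner product exactly when A is positive definite.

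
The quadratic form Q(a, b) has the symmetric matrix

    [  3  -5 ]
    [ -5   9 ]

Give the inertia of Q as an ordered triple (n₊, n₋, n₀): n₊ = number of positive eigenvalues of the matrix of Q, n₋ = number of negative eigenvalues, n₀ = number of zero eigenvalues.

(2, 0, 0)

Applying the same elementary operations to the rows and columns of A produces a congruent diagonal matrix with entries 3, 2/3.
That gives 2 positive pivots.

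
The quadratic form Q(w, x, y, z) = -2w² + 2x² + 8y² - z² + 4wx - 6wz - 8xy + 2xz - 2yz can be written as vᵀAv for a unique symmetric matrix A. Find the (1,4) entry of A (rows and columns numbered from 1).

-3

The coefficient of w·z in Q is -6. For a symmetric A this equals A[1,4] + A[4,1] = 2·A[1,4].
So A[1,4] = -6/2 = -3.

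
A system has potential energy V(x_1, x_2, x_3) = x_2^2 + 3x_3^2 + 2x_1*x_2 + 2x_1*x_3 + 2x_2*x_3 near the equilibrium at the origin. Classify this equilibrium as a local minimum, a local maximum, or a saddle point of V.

saddle point

The Hessian at the origin is H = [[0, 2, 2], [2, 2, 2], [2, 2, 6]].
H is indefinite, so the origin is a saddle point.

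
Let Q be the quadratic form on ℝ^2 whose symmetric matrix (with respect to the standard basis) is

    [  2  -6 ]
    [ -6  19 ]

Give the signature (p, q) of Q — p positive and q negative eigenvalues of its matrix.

Symmetric row and column elimination reduces A to a congruent diagonal form with pivots 2, 1.
That gives 2 positive pivots.

(2, 0)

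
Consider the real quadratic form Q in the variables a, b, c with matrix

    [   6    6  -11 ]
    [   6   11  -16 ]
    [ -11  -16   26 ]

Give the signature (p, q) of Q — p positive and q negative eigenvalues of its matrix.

Symmetric row and column elimination reduces A to a congruent diagonal form with pivots 6, 5, 5/6.
Counting signs: 3 positive.

(3, 0)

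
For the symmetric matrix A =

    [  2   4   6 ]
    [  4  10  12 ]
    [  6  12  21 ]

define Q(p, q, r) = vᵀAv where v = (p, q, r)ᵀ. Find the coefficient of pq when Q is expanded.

8

The coefficient of pq is A[1,2] + A[2,1] = 2·4 = 8.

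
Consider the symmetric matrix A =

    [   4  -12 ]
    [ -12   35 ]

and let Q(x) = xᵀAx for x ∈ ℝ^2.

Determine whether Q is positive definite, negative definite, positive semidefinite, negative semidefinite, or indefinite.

Row-reducing A symmetrically gives the diagonal entries 4, -1.
Counting signs: 1 positive, 1 negative.
Hence Q is indefinite.

indefinite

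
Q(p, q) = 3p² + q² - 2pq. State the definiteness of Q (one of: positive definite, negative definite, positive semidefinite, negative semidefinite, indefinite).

The symmetric matrix is A = [[3, -1], [-1, 1]].
Applying the same elementary operations to the rows and columns of A produces a congruent diagonal matrix with entries 3, 2/3.
That gives 2 positive pivots.
Hence Q is positive definite.

positive definite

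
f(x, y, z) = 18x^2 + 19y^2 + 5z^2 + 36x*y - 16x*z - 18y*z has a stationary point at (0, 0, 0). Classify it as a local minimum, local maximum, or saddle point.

local minimum

The Hessian at the origin is H = [[36, 36, -16], [36, 38, -18], [-16, -18, 10]].
Applying the same elementary operations to the rows and columns of H produces a congruent diagonal matrix with entries 36, 2, 8/9.
So there are 3 positive pivots.
H is positive definite, so the origin is a strict local minimum.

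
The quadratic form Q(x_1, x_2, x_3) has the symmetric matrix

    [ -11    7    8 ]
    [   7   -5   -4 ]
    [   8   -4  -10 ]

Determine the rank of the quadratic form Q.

Symmetric row and column elimination reduces A to a congruent diagonal form with pivots -11, -6/11, -2.
So there are 3 negative pivots.
The rank is the number of nonzero pivots: 3.

3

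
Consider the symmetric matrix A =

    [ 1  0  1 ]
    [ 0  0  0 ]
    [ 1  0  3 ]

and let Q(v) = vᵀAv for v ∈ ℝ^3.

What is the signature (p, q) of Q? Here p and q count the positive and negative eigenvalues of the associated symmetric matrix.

Congruent diagonalization of A (simultaneous row and column reduction) yields pivots 1, 0, 2.
Counting signs: 2 positive, 1 zero.

(2, 0)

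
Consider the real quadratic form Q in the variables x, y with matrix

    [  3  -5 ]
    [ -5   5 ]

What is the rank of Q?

2

Symmetric row and column elimination reduces A to a congruent diagonal form with pivots 3, -10/3.
So there are 1 positive, 1 negative pivots.
The rank is the number of nonzero pivots: 2.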